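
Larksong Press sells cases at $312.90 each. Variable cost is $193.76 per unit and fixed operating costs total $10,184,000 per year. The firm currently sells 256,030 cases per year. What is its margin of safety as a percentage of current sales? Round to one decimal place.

66.6%

Each unit contributes $312.90 − $193.76 = $119.14. Break-even units = $10,184,000 ÷ $119.14 = 85,479.27; break-even revenue = 85,479.27 × $312.90 = $26,746,462.98.
Current sales = 256,030 × $312.90 = $80,111,787.00.
Margin of safety = ($80,111,787.00 − $26,746,462.98) ÷ $80,111,787.00 = 66.6%.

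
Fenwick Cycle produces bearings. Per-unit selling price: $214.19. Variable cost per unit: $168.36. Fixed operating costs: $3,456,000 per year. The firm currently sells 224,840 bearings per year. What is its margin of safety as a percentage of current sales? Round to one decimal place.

Unit CM = price − variable cost = $214.19 − $168.36 = $45.83. Break-even units = $3,456,000 ÷ $45.83 = 75,409.12; break-even revenue = 75,409.12 × $214.19 = $16,151,879.55.
Current sales = 224,840 × $214.19 = $48,158,479.60.
Margin of safety = ($48,158,479.60 − $16,151,879.55) ÷ $48,158,479.60 = 66.5%.

66.5%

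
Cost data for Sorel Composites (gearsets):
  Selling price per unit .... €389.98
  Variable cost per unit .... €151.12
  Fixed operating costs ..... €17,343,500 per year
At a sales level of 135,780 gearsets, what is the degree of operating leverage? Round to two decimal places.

Total contribution margin = 135,780 × €238.86 = €32,432,410.80.
Subtracting fixed costs: EBIT = €32,432,410.80 − €17,343,500 = €15,088,910.80.
So DOL = total CM / EBIT = €32,432,410.80 / €15,088,910.80 = 2.1494.

2.15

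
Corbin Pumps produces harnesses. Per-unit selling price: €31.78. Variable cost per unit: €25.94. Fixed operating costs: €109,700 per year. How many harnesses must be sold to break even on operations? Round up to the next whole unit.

Unit CM = price − variable cost = €31.78 − €25.94 = €5.84.
Break-even Q = €109,700 / €5.84 = 18,784.25 → 18,785 harnesses.

18,785 harnesses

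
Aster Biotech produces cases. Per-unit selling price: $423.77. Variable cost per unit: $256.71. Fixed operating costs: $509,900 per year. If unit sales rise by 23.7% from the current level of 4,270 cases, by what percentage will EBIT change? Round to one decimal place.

+83.1%

Contribution at this volume is 4,270 × $167.06 = $713,346.20.
EBIT = $713,346.20 − $509,900 = $203,446.20.
Degree of operating leverage = $713,346.20 / $203,446.20 = 3.5063.
So EBIT moves 3.5063 × (+23.7%) = +83.1%.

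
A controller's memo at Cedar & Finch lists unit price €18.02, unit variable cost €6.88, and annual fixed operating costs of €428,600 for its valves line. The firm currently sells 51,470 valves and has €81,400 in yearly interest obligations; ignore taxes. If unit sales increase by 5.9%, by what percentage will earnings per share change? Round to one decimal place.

+53.4%

Total contribution margin = 51,470 × €11.14 = €573,375.80.
Operating income = contribution − fixed costs = €573,375.80 − €428,600 = €144,775.80.
After interest of €81,400.00, pre-tax earnings = €63,375.80.
Degree of combined leverage = contribution ÷ (EBIT − I) = €573,375.80 ÷ €63,375.80 = 9.0472.
%ΔEPS = DCL × %ΔSales = 9.0472 × +5.9% = +53.4%.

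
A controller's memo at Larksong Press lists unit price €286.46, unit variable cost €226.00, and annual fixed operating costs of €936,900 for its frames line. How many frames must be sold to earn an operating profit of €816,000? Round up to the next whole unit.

Unit CM = price − variable cost = €286.46 − €226.00 = €60.46.
Units = (FC + target) / CM = (€936,900 + €816,000) / €60.46 = 28,992.72, so 28,993 frames.

28,993 frames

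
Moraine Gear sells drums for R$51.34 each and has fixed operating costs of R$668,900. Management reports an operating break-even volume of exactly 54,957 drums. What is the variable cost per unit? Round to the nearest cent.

R$39.17

Contribution per unit must be FC / Q = R$668,900 / 54,957 = R$12.1713.
Hence VC = price − CM = R$51.34 − R$12.1713 = R$39.17.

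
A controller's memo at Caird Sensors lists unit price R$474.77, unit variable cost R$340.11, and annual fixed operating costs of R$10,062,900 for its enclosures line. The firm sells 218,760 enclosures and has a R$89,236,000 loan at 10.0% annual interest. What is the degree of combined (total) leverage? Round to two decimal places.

2.81

Total contribution margin = 218,760 × R$134.66 = R$29,458,221.60.
Operating income = contribution − fixed costs = R$29,458,221.60 − R$10,062,900 = R$19,395,321.60. Interest = R$8,923,600.00, so EBIT − I = R$10,471,721.60.
DCL = contribution ÷ (EBIT − I) = R$29,458,221.60 ÷ R$10,471,721.60 = 2.8131.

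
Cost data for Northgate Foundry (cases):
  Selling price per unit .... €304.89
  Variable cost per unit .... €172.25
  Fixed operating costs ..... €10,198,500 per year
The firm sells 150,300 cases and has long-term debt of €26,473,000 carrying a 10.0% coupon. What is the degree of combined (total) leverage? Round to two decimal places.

2.81

At 150,300 units, contribution = 150,300 × €132.64 = €19,935,792.00.
Subtracting fixed costs: EBIT = €19,935,792.00 − €10,198,500 = €9,737,292.00. Interest = €2,647,300.00.
DOL = €19,935,792.00 ÷ €9,737,292.00 = 2.0474; DFL = €9,737,292.00 ÷ €7,089,992.00 = 1.3734.
DCL = DOL × DFL = 2.0474 × 1.3734 = 2.8119.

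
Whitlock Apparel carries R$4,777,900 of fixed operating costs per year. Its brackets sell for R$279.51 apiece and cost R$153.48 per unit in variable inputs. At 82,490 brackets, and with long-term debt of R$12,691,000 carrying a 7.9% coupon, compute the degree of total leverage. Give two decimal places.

2.25

Contribution at this volume is 82,490 × R$126.03 = R$10,396,214.70.
EBIT = R$10,396,214.70 − R$4,777,900 = R$5,618,314.70. Interest = R$1,002,589.00.
DOL = R$10,396,214.70 ÷ R$5,618,314.70 = 1.8504; DFL = R$5,618,314.70 ÷ R$4,615,725.70 = 1.2172.
DCL = DOL × DFL = 1.8504 × 1.2172 = 2.2523.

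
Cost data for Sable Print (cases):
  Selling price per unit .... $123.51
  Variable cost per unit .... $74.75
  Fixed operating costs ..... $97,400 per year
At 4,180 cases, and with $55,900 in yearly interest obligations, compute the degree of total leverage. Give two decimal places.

4.03

At 4,180 units, contribution = 4,180 × $48.76 = $203,816.80.
Subtracting fixed costs: EBIT = $203,816.80 − $97,400 = $106,416.80. Interest = $55,900.00.
DOL = $203,816.80 ÷ $106,416.80 = 1.9153; DFL = $106,416.80 ÷ $50,516.80 = 2.1066.
Combined leverage = 1.9153 × 2.1066 = 4.0348.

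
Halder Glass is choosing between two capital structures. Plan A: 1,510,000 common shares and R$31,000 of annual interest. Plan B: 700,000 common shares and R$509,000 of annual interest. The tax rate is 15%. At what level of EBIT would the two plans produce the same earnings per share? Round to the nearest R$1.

R$922,086

Set EPS_A = EPS_B: (EBIT − R$31,000)(1 − 0.15) ÷ 1,510,000 = (EBIT − R$509,000)(1 − 0.15) ÷ 700,000.
The (1 − t) factor cancels: (EBIT − 31,000) × 700,000 = (EBIT − 509,000) × 1,510,000.
EBIT × (1,510,000 − 700,000) = 509,000 × 1,510,000 − 31,000 × 700,000 = 746,890,000,000, so EBIT = 746,890,000,000 ÷ 810,000 = 922,086.42.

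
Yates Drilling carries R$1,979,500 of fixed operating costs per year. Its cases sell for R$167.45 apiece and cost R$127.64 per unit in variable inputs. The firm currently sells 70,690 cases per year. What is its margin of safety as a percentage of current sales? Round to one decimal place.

Contribution margin per unit = R$167.45 − R$127.64 = R$39.81. Break-even units = R$1,979,500 ÷ R$39.81 = 49,723.69; break-even revenue = 49,723.69 × R$167.45 = R$8,326,231.47.
Current sales = 70,690 × R$167.45 = R$11,837,040.50.
Margin of safety = (R$11,837,040.50 − R$8,326,231.47) ÷ R$11,837,040.50 = 29.7%.

29.7%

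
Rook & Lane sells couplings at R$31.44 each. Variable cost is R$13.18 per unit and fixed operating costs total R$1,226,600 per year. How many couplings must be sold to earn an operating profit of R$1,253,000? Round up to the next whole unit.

135,795 couplings

Each unit contributes R$31.44 − R$13.18 = R$18.26.
Required volume = (fixed costs + target profit) ÷ CM = (R$1,226,600 + R$1,253,000) ÷ R$18.26 = 135,794.09, so 135,795 couplings.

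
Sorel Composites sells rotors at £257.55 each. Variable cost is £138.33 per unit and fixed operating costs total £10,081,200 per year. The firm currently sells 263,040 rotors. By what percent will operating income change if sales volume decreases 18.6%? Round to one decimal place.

-27.4%

Contribution at this volume is 263,040 × £119.22 = £31,359,628.80.
EBIT = £31,359,628.80 − £10,081,200 = £21,278,428.80.
DOL = contribution ÷ EBIT = £31,359,628.80 ÷ £21,278,428.80 = 1.4738.
So EBIT moves 1.4738 × (-18.6%) = -27.4%.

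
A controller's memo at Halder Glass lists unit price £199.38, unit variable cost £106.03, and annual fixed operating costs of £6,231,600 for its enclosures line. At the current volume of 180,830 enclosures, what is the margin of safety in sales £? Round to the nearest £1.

Contribution margin per unit = £199.38 − £106.03 = £93.35. Break-even units = £6,231,600 ÷ £93.35 = 66,755.22; break-even revenue = 66,755.22 × £199.38 = £13,309,656.22.
Current sales = 180,830 × £199.38 = £36,053,885.40.
Margin of safety = £36,053,885.40 − £13,309,656.22 = £22,744,229.

£22,744,229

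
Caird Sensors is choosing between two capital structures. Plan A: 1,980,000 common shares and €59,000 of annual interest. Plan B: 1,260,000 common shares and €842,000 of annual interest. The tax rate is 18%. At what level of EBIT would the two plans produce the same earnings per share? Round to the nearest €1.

At indifference, (EBIT − 59,000)(1 − t)/1,980,000 = (EBIT − 842,000)(1 − t)/1,260,000.
Cancelling (1 − t) and cross-multiplying: 1,260,000·(EBIT − 59,000) = 1,980,000·(EBIT − 842,000).
EBIT × (1,980,000 − 1,260,000) = 842,000 × 1,980,000 − 59,000 × 1,260,000 = 1,592,820,000,000, so EBIT = 1,592,820,000,000 ÷ 720,000 = 2,212,250.00.

€2,212,250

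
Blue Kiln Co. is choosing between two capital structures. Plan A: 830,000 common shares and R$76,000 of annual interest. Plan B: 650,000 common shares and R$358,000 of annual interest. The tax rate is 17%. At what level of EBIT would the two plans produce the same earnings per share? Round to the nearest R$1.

R$1,376,333

At indifference, (EBIT − 76,000)(1 − t)/830,000 = (EBIT − 358,000)(1 − t)/650,000.
The (1 − t) factor cancels: (EBIT − 76,000) × 650,000 = (EBIT − 358,000) × 830,000.
Solving, EBIT = (358,000·830,000 − 76,000·650,000) / (830,000 − 650,000) = 247,740,000,000 / 180,000 = 1,376,333.33.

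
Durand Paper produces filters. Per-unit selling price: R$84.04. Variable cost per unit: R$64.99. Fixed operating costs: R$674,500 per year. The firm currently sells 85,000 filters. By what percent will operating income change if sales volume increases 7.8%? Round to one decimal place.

Contribution at this volume is 85,000 × R$19.05 = R$1,619,250.00.
EBIT = R$1,619,250.00 − R$674,500 = R$944,750.00.
So DOL = total CM / EBIT = R$1,619,250.00 / R$944,750.00 = 1.7139.
Operating income changes by 1.7139 × +7.8% = +13.4%.

+13.4%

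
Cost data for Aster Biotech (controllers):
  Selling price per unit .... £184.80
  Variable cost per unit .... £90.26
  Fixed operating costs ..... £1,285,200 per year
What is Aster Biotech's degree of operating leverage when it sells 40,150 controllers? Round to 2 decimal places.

1.51

Total contribution margin = 40,150 × £94.54 = £3,795,781.00.
Subtracting fixed costs: EBIT = £3,795,781.00 − £1,285,200 = £2,510,581.00.
So DOL = total CM / EBIT = £3,795,781.00 / £2,510,581.00 = 1.5119.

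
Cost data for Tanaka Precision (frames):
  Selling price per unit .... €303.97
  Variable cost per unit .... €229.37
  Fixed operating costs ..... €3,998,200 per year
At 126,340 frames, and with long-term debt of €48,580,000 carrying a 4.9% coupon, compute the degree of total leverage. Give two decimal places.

Contribution at this volume is 126,340 × €74.60 = €9,424,964.00.
EBIT = €9,424,964.00 − €3,998,200 = €5,426,764.00. Interest = €2,380,420.00.
DOL = €9,424,964.00 ÷ €5,426,764.00 = 1.7368; DFL = €5,426,764.00 ÷ €3,046,344.00 = 1.7814.
DCL = DOL × DFL = 1.7368 × 1.7814 = 3.0939.

3.09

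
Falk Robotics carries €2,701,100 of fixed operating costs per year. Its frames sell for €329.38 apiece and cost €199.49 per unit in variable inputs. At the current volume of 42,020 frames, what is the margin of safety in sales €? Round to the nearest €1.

Contribution margin per unit = €329.38 − €199.49 = €129.89. Break-even units = €2,701,100 ÷ €129.89 = 20,795.29; break-even revenue = 20,795.29 × €329.38 = €6,849,552.07.
Current sales = 42,020 × €329.38 = €13,840,547.60.
Margin of safety = €13,840,547.60 − €6,849,552.07 = €6,990,996.

€6,990,996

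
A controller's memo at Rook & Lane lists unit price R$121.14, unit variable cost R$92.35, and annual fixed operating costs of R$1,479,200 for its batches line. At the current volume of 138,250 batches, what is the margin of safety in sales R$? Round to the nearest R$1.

Each unit contributes R$121.14 − R$92.35 = R$28.79. Break-even units = R$1,479,200 ÷ R$28.79 = 51,378.95; break-even revenue = 51,378.95 × R$121.14 = R$6,224,046.13.
Actual sales revenue = 138,250 × R$121.14 = R$16,747,605.00.
Margin of safety = R$16,747,605.00 − R$6,224,046.13 = R$10,523,559.

R$10,523,559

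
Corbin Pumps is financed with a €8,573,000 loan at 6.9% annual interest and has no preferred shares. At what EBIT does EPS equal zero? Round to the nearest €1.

Annual interest = 6.9% × €8,573,000 = €591,537.00.
With no preferred dividends, EPS = 0 when EBIT exactly covers interest, so the financial break-even EBIT is €591,537.00.

€591,537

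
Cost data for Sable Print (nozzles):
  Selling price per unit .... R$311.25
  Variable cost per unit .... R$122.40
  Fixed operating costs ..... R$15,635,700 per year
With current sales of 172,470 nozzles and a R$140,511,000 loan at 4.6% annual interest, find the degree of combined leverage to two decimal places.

Total contribution margin = 172,470 × R$188.85 = R$32,570,959.50.
Subtracting fixed costs: EBIT = R$32,570,959.50 − R$15,635,700 = R$16,935,259.50. Interest = R$6,463,506.00, so EBIT − I = R$10,471,753.50.
DCL = contribution ÷ (EBIT − I) = R$32,570,959.50 ÷ R$10,471,753.50 = 3.1104.

3.11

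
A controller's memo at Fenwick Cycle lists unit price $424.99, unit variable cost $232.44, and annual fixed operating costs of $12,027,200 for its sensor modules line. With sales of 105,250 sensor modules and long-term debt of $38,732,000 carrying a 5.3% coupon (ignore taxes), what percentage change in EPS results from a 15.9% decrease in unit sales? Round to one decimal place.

Contribution at this volume is 105,250 × $192.55 = $20,265,887.50.
Subtracting fixed costs: EBIT = $20,265,887.50 − $12,027,200 = $8,238,687.50.
Interest = $2,052,796.00, so EBIT − I = $6,185,891.50.
Degree of combined leverage = contribution ÷ (EBIT − I) = $20,265,887.50 ÷ $6,185,891.50 = 3.2761.
%ΔEPS = DCL × %ΔSales = 3.2761 × -15.9% = -52.1%.

-52.1%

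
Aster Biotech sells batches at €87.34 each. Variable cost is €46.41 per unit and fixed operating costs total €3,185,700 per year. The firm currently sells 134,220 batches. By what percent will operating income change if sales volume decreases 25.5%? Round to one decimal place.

At 134,220 units, contribution = 134,220 × €40.93 = €5,493,624.60.
Subtracting fixed costs: EBIT = €5,493,624.60 − €3,185,700 = €2,307,924.60.
DOL = contribution ÷ EBIT = €5,493,624.60 ÷ €2,307,924.60 = 2.3803.
So EBIT moves 2.3803 × (-25.5%) = -60.7%.

-60.7%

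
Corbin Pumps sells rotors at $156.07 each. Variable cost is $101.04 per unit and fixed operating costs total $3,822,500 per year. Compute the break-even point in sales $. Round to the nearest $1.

$10,840,952

Contribution margin per unit = $156.07 − $101.04 = $55.03, a CM ratio of $55.03 ÷ $156.07 = 0.3526.
Break-even sales = FC ÷ CM ratio = $3,822,500 × $156.07 / $55.03 = $10,840,952.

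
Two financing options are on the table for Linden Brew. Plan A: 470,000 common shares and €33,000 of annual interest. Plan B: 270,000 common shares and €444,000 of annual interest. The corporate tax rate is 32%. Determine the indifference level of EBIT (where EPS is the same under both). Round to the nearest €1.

At indifference, (EBIT − 33,000)(1 − t)/470,000 = (EBIT − 444,000)(1 − t)/270,000.
Cancelling (1 − t) and cross-multiplying: 270,000·(EBIT − 33,000) = 470,000·(EBIT − 444,000).
Solving, EBIT = (444,000·470,000 − 33,000·270,000) / (470,000 − 270,000) = 199,770,000,000 / 200,000 = 998,850.00.

€998,850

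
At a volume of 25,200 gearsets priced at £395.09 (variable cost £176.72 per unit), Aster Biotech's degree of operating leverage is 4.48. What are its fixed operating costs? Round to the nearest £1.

£4,274,593

Total contribution margin = 25,200 × £218.37 = £5,502,924.00.
Since DOL = CM ÷ EBIT, EBIT = £5,502,924.00 ÷ 4.48 = £1,228,331.25.
And FC = contribution − EBIT = £5,502,924.00 − £1,228,331.25 = £4,274,593.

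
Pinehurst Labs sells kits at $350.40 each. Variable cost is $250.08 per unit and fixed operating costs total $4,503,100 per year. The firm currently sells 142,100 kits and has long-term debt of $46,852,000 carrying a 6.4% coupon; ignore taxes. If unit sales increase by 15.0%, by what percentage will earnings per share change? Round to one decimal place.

Total contribution margin = 142,100 × $100.32 = $14,255,472.00.
Operating income = contribution − fixed costs = $14,255,472.00 − $4,503,100 = $9,752,372.00.
Interest = $2,998,528.00, so EBIT − I = $6,753,844.00.
DCL = total CM / (EBIT − I) = $14,255,472.00 / $6,753,844.00 = 2.1107.
%ΔEPS = DCL × %ΔSales = 2.1107 × +15.0% = +31.7%.

+31.7%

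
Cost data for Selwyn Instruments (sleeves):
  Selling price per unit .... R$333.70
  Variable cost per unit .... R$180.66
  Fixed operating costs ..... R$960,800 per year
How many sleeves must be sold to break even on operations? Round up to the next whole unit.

6,279 sleeves

Each unit contributes R$333.70 − R$180.66 = R$153.04.
Break-even volume = fixed costs ÷ CM per unit = R$960,800 ÷ R$153.04 = 6,278.10, so 6,279 sleeves.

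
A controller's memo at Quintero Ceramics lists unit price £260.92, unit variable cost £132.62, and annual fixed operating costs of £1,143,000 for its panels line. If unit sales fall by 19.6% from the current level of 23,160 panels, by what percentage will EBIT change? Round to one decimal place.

-31.9%

Contribution at this volume is 23,160 × £128.30 = £2,971,428.00.
Subtracting fixed costs: EBIT = £2,971,428.00 − £1,143,000 = £1,828,428.00.
Degree of operating leverage = £2,971,428.00 / £1,828,428.00 = 1.6251.
Operating income changes by 1.6251 × -19.6% = -31.9%.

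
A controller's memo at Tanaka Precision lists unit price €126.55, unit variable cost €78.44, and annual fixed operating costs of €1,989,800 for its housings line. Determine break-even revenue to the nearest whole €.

Contribution margin per unit = €126.55 − €78.44 = €48.11, a CM ratio of €48.11 ÷ €126.55 = 0.3802.
Break-even revenue = fixed costs × price ÷ CM = €1,989,800 × €126.55 ÷ €48.11 = €5,234,030.

€5,234,030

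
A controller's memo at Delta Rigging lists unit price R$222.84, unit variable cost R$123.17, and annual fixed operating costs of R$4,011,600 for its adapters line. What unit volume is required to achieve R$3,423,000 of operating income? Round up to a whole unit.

Contribution margin per unit = R$222.84 − R$123.17 = R$99.67.
Required volume = (fixed costs + target profit) ÷ CM = (R$4,011,600 + R$3,423,000) ÷ R$99.67 = 74,592.15, so 74,593 adapters.

74,593 adapters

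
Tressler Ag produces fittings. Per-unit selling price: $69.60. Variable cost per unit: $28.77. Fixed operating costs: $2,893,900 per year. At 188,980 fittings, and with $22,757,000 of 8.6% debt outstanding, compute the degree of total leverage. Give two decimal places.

2.69

Contribution at this volume is 188,980 × $40.83 = $7,716,053.40.
Subtracting fixed costs: EBIT = $7,716,053.40 − $2,893,900 = $4,822,153.40. Interest = $1,957,102.00.
DOL = $7,716,053.40 ÷ $4,822,153.40 = 1.6001; DFL = $4,822,153.40 ÷ $2,865,051.40 = 1.6831.
DCL = DOL × DFL = 1.6001 × 1.6831 = 2.6931.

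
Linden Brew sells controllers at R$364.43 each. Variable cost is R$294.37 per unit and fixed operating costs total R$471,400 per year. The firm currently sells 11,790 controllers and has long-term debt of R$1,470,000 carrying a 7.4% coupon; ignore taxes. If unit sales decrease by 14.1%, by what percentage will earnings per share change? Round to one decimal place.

Total contribution margin = 11,790 × R$70.06 = R$826,007.40.
Operating income = contribution − fixed costs = R$826,007.40 − R$471,400 = R$354,607.40.
After interest of R$108,780.00, pre-tax earnings = R$245,827.40.
Degree of combined leverage = contribution ÷ (EBIT − I) = R$826,007.40 ÷ R$245,827.40 = 3.3601.
EPS therefore changes by 3.3601 × (-14.1%) = -47.4%.

-47.4%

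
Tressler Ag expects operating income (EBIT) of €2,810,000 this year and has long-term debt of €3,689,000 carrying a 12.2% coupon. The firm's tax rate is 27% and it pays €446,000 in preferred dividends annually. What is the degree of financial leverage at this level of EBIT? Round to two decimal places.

1.61

Annual interest charges come to €450,058.00.
Pre-tax preferred-dividend burden = €446,000 ÷ (1 − 0.27) = €610,958.90.
DFL = EBIT ÷ [EBIT − I − D_p/(1−t)] = €2,810,000 ÷ [€2,810,000 − €450,058.00 − €610,958.90] = €2,810,000 ÷ €1,748,983.10 = 1.6066.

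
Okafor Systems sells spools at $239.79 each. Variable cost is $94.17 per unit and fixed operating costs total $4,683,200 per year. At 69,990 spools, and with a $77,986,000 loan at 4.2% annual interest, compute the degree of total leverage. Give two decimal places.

4.56

At 69,990 units, contribution = 69,990 × $145.62 = $10,191,943.80.
EBIT = $10,191,943.80 − $4,683,200 = $5,508,743.80. Interest = $3,275,412.00.
DOL = $10,191,943.80 ÷ $5,508,743.80 = 1.8501; DFL = $5,508,743.80 ÷ $2,233,331.80 = 2.4666.
Combined leverage = 1.8501 × 2.4666 = 4.5635.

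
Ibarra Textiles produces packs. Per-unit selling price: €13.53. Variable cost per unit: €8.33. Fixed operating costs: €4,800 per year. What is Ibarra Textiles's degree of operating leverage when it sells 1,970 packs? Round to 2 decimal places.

Total contribution margin = 1,970 × €5.20 = €10,244.00.
Operating income = contribution − fixed costs = €10,244.00 − €4,800 = €5,444.00.
So DOL = total CM / EBIT = €10,244.00 / €5,444.00 = 1.8817.

1.88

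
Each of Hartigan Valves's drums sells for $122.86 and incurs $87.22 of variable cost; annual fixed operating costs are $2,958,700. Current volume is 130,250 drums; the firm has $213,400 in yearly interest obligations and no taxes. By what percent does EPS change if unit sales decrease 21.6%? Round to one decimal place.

Total contribution margin = 130,250 × $35.64 = $4,642,110.00.
Subtracting fixed costs: EBIT = $4,642,110.00 − $2,958,700 = $1,683,410.00.
Interest = $213,400.00, so EBIT − I = $1,470,010.00.
Degree of combined leverage = contribution ÷ (EBIT − I) = $4,642,110.00 ÷ $1,470,010.00 = 3.1579.
%ΔEPS = DCL × %ΔSales = 3.1579 × -21.6% = -68.2%.

-68.2%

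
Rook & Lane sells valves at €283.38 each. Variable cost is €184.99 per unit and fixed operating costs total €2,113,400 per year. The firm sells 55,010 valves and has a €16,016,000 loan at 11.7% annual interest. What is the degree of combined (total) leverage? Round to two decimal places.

3.80

At 55,010 units, contribution = 55,010 × €98.39 = €5,412,433.90.
Subtracting fixed costs: EBIT = €5,412,433.90 − €2,113,400 = €3,299,033.90. Interest = €1,873,872.00.
DOL = €5,412,433.90 ÷ €3,299,033.90 = 1.6406; DFL = €3,299,033.90 ÷ €1,425,161.90 = 2.3148.
DCL = DOL × DFL = 1.6406 × 2.3148 = 3.7977.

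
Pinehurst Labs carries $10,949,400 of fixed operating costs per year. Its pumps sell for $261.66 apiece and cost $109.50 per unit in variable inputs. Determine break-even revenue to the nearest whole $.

Contribution margin per unit = $261.66 − $109.50 = $152.16, a CM ratio of $152.16 ÷ $261.66 = 0.5815.
Break-even sales = FC ÷ CM ratio = $10,949,400 × $261.66 / $152.16 = $18,828,996.

$18,828,996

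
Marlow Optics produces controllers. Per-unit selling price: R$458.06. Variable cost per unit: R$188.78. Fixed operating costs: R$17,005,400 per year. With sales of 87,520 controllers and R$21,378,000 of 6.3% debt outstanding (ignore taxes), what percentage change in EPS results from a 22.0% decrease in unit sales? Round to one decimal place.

-99.4%

Total contribution margin = 87,520 × R$269.28 = R$23,567,385.60.
Operating income = contribution − fixed costs = R$23,567,385.60 − R$17,005,400 = R$6,561,985.60.
Interest = R$1,346,814.00, so EBIT − I = R$5,215,171.60.
DCL = total CM / (EBIT − I) = R$23,567,385.60 / R$5,215,171.60 = 4.5190.
EPS therefore changes by 4.5190 × (-22.0%) = -99.4%.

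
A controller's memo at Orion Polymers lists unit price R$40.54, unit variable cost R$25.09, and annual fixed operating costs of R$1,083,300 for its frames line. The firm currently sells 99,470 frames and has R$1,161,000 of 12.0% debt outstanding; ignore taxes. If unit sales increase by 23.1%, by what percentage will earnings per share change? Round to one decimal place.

+113.0%

Total contribution margin = 99,470 × R$15.45 = R$1,536,811.50.
Operating income = contribution − fixed costs = R$1,536,811.50 − R$1,083,300 = R$453,511.50.
Interest = R$139,320.00, so EBIT − I = R$314,191.50.
DCL = total CM / (EBIT − I) = R$1,536,811.50 / R$314,191.50 = 4.8913.
EPS therefore changes by 4.8913 × (+23.1%) = +113.0%.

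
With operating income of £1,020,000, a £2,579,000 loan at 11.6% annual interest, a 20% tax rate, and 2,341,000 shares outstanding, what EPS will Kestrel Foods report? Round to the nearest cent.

£0.25

Interest = £299,164.00, so EBT = £1,020,000 − £299,164.00 = £720,836.00.
After tax at 20%: net income = £720,836.00 × 0.80 = £576,668.80.
Per share: £576,668.80 / 2,341,000 shares = £0.25.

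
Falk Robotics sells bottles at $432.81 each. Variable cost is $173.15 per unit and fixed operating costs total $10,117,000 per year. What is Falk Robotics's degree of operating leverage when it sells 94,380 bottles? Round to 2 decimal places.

1.70

Contribution at this volume is 94,380 × $259.66 = $24,506,710.80.
EBIT = $24,506,710.80 − $10,117,000 = $14,389,710.80.
So DOL = total CM / EBIT = $24,506,710.80 / $14,389,710.80 = 1.7031.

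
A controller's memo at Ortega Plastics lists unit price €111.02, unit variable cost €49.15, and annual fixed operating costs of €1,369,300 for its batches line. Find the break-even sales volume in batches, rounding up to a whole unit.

22,132 batches

Unit CM = price − variable cost = €111.02 − €49.15 = €61.87.
Break-even Q = €1,369,300 / €61.87 = 22,131.89 → 22,132 batches.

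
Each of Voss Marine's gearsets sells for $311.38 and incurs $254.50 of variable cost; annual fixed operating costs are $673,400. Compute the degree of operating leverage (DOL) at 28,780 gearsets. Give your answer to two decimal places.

1.70

Total contribution margin = 28,780 × $56.88 = $1,637,006.40.
EBIT = $1,637,006.40 − $673,400 = $963,606.40.
DOL = contribution ÷ EBIT = $1,637,006.40 ÷ $963,606.40 = 1.6988.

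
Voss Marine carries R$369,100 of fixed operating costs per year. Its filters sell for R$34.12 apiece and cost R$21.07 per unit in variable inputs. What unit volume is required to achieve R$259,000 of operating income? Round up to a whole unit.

Contribution margin per unit = R$34.12 − R$21.07 = R$13.05.
Need Q such that Q × R$13.05 − R$369,100 = R$259,000, i.e. Q = R$628,100 / R$13.05 = 48,130.27 → 48,131.

48,131 filters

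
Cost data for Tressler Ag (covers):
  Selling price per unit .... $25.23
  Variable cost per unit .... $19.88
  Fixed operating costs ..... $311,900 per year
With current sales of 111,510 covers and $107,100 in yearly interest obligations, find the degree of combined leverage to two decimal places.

3.36

Contribution at this volume is 111,510 × $5.35 = $596,578.50.
Subtracting fixed costs: EBIT = $596,578.50 − $311,900 = $284,678.50. Interest = $107,100.00, so EBIT − I = $177,578.50.
Degree of total leverage = total CM / (EBIT − interest) = $596,578.50 / $177,578.50 = 3.3595.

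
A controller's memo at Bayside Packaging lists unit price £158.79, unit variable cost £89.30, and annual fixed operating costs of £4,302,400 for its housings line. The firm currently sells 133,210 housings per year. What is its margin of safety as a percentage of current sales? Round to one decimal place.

Contribution margin per unit = £158.79 − £89.30 = £69.49. Break-even units = £4,302,400 ÷ £69.49 = 61,913.94; break-even revenue = 61,913.94 × £158.79 = £9,831,315.24.
Current sales = 133,210 × £158.79 = £21,152,415.90.
Margin of safety = (£21,152,415.90 − £9,831,315.24) ÷ £21,152,415.90 = 53.5%.

53.5%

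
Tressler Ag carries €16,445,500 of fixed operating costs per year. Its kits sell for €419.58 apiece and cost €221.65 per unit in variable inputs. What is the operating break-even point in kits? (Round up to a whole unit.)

Each unit contributes €419.58 − €221.65 = €197.93.
Break-even volume = fixed costs ÷ CM per unit = €16,445,500 ÷ €197.93 = 83,087.46, so 83,088 kits.

83,088 kits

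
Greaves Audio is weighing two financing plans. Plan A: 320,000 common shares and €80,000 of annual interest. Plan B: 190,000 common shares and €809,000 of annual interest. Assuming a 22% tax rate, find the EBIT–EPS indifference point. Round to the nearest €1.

At indifference, (EBIT − 80,000)(1 − t)/320,000 = (EBIT − 809,000)(1 − t)/190,000.
Cancelling (1 − t) and cross-multiplying: 190,000·(EBIT − 80,000) = 320,000·(EBIT − 809,000).
Solving, EBIT = (809,000·320,000 − 80,000·190,000) / (320,000 − 190,000) = 243,680,000,000 / 130,000 = 1,874,461.54.

€1,874,462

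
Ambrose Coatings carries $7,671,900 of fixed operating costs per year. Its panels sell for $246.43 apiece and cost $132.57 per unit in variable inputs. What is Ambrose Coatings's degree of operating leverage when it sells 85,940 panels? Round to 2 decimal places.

Contribution at this volume is 85,940 × $113.86 = $9,785,128.40.
Subtracting fixed costs: EBIT = $9,785,128.40 − $7,671,900 = $2,113,228.40.
DOL = contribution ÷ EBIT = $9,785,128.40 ÷ $2,113,228.40 = 4.6304.

4.63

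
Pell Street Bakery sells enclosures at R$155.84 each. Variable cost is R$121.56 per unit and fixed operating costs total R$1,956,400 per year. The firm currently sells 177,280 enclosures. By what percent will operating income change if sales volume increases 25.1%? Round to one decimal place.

Total contribution margin = 177,280 × R$34.28 = R$6,077,158.40.
EBIT = R$6,077,158.40 − R$1,956,400 = R$4,120,758.40.
DOL = contribution ÷ EBIT = R$6,077,158.40 ÷ R$4,120,758.40 = 1.4748.
Operating income changes by 1.4748 × +25.1% = +37.0%.

+37.0%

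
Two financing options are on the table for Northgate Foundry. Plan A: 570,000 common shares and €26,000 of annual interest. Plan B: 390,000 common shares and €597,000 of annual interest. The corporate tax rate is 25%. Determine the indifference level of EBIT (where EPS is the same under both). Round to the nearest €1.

Set EPS_A = EPS_B: (EBIT − €26,000)(1 − 0.25) ÷ 570,000 = (EBIT − €597,000)(1 − 0.25) ÷ 390,000.
The (1 − t) factor cancels: (EBIT − 26,000) × 390,000 = (EBIT − 597,000) × 570,000.
EBIT × (570,000 − 390,000) = 597,000 × 570,000 − 26,000 × 390,000 = 330,150,000,000, so EBIT = 330,150,000,000 ÷ 180,000 = 1,834,166.67.

€1,834,167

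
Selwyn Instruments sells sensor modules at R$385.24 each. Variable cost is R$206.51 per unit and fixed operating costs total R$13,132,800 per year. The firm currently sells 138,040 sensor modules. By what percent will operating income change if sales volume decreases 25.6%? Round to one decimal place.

-54.7%

Contribution at this volume is 138,040 × R$178.73 = R$24,671,889.20.
Subtracting fixed costs: EBIT = R$24,671,889.20 − R$13,132,800 = R$11,539,089.20.
Degree of operating leverage = R$24,671,889.20 / R$11,539,089.20 = 2.1381.
Operating income changes by 2.1381 × -25.6% = -54.7%.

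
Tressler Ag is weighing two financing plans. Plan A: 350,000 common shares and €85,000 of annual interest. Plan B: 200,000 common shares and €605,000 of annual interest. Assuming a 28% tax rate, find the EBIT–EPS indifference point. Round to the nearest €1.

€1,298,333

At indifference, (EBIT − 85,000)(1 − t)/350,000 = (EBIT − 605,000)(1 − t)/200,000.
Cancelling (1 − t) and cross-multiplying: 200,000·(EBIT − 85,000) = 350,000·(EBIT − 605,000).
EBIT × (350,000 − 200,000) = 605,000 × 350,000 − 85,000 × 200,000 = 194,750,000,000, so EBIT = 194,750,000,000 ÷ 150,000 = 1,298,333.33.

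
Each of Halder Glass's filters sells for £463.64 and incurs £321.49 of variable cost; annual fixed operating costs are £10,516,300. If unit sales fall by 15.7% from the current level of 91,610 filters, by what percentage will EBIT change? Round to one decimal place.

At 91,610 units, contribution = 91,610 × £142.15 = £13,022,361.50.
Operating income = contribution − fixed costs = £13,022,361.50 − £10,516,300 = £2,506,061.50.
So DOL = total CM / EBIT = £13,022,361.50 / £2,506,061.50 = 5.1963.
So EBIT moves 5.1963 × (-15.7%) = -81.6%.

-81.6%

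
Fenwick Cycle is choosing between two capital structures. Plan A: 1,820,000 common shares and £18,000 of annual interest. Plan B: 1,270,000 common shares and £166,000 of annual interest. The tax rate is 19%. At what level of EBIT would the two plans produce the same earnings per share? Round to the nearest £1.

Set EPS_A = EPS_B: (EBIT − £18,000)(1 − 0.19) ÷ 1,820,000 = (EBIT − £166,000)(1 − 0.19) ÷ 1,270,000.
The (1 − t) factor cancels: (EBIT − 18,000) × 1,270,000 = (EBIT − 166,000) × 1,820,000.
Solving, EBIT = (166,000·1,820,000 − 18,000·1,270,000) / (1,820,000 − 1,270,000) = 279,260,000,000 / 550,000 = 507,745.45.

£507,745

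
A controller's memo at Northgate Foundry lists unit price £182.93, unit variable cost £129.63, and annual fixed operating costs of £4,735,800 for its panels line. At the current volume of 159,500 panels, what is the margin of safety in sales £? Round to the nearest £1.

£12,923,678

Each unit contributes £182.93 − £129.63 = £53.30. Break-even units = £4,735,800 ÷ £53.30 = 88,851.78; break-even revenue = 88,851.78 × £182.93 = £16,253,656.55.
Actual sales revenue = 159,500 × £182.93 = £29,177,335.00.
Margin of safety = £29,177,335.00 − £16,253,656.55 = £12,923,678.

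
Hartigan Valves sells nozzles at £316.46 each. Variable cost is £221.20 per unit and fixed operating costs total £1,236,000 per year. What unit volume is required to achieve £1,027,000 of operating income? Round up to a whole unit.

23,757 nozzles

Contribution margin per unit = £316.46 − £221.20 = £95.26.
Need Q such that Q × £95.26 − £1,236,000 = £1,027,000, i.e. Q = £2,263,000 / £95.26 = 23,756.04 → 23,757.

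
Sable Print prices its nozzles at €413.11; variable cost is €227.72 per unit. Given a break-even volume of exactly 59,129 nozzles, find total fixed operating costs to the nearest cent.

Unit CM = price − variable cost = €413.11 − €227.72 = €185.39.
Since BE = FC / CM, FC = 59,129 × €185.39 = €10,961,925.31.

€10,961,925.31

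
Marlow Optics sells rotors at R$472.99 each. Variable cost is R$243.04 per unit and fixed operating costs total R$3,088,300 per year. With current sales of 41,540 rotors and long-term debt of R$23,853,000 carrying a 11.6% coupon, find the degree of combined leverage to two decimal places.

2.58

Contribution at this volume is 41,540 × R$229.95 = R$9,552,123.00.
Subtracting fixed costs: EBIT = R$9,552,123.00 − R$3,088,300 = R$6,463,823.00. Interest = R$2,766,948.00, so EBIT − I = R$3,696,875.00.
Degree of total leverage = total CM / (EBIT − interest) = R$9,552,123.00 / R$3,696,875.00 = 2.5838.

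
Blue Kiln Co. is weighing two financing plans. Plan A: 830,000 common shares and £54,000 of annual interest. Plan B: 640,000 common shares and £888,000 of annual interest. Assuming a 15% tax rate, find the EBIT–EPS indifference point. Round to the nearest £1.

At indifference, (EBIT − 54,000)(1 − t)/830,000 = (EBIT − 888,000)(1 − t)/640,000.
The (1 − t) factor cancels: (EBIT − 54,000) × 640,000 = (EBIT − 888,000) × 830,000.
Solving, EBIT = (888,000·830,000 − 54,000·640,000) / (830,000 − 640,000) = 702,480,000,000 / 190,000 = 3,697,263.16.

£3,697,263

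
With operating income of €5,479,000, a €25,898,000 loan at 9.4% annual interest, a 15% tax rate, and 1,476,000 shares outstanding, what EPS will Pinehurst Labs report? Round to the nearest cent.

€1.75

Pre-tax income = €5,479,000 − €2,434,412.00 = €3,044,588.00.
Net income = €3,044,588.00 × (1 − 0.15) = €2,587,899.80.
Per share: €2,587,899.80 / 1,476,000 shares = €1.75.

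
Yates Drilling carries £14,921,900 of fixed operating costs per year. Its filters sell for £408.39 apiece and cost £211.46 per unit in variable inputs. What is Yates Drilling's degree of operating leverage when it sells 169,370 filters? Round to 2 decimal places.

At 169,370 units, contribution = 169,370 × £196.93 = £33,354,034.10.
EBIT = £33,354,034.10 − £14,921,900 = £18,432,134.10.
So DOL = total CM / EBIT = £33,354,034.10 / £18,432,134.10 = 1.8096.

1.81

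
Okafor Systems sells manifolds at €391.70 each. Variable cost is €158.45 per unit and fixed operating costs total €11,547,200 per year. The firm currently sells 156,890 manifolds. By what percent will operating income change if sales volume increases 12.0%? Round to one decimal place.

+17.5%

At 156,890 units, contribution = 156,890 × €233.25 = €36,594,592.50.
EBIT = €36,594,592.50 − €11,547,200 = €25,047,392.50.
DOL = contribution ÷ EBIT = €36,594,592.50 ÷ €25,047,392.50 = 1.4610.
Operating income changes by 1.4610 × +12.0% = +17.5%.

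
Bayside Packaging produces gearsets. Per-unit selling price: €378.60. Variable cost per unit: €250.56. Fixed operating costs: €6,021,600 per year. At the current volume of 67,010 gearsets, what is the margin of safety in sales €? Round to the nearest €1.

€7,564,786

Each unit contributes €378.60 − €250.56 = €128.04. Break-even units = €6,021,600 ÷ €128.04 = 47,029.05; break-even revenue = 47,029.05 × €378.60 = €17,805,199.63.
Actual sales revenue = 67,010 × €378.60 = €25,369,986.00.
Margin of safety = €25,369,986.00 − €17,805,199.63 = €7,564,786.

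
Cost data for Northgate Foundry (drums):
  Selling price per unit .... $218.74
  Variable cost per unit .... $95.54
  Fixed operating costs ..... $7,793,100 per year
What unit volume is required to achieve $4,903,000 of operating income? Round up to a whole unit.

Unit CM = price − variable cost = $218.74 − $95.54 = $123.20.
Required volume = (fixed costs + target profit) ÷ CM = ($7,793,100 + $4,903,000) ÷ $123.20 = 103,052.76, so 103,053 drums.

103,053 drums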